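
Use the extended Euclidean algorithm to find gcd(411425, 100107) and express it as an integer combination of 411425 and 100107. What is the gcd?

7

Repeated division:
411425 = 4*100107 + 10997
100107 = 9*10997 + 1134
10997 = 9*1134 + 791
1134 = 1*791 + 343
791 = 2*343 + 105
343 = 3*105 + 28
105 = 3*28 + 21
28 = 1*21 + 7
21 = 3*7 + 0
gcd(411425, 100107) = 7.
Back-substituting:
7 = 28 − 21
7 = −105 + 4·28
7 = 4·343 − 13·105
7 = −13·791 + 30·343
7 = 30·1134 − 43·791
7 = −43·10997 + 417·1134
7 = 417·100107 − 3796·10997
7 = −3796·411425 + 15601·100107
So 7 = (-3796)·411425 + (15601)·100107.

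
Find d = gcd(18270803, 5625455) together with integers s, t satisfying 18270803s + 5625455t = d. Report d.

Euclidean algorithm:
18270803 = 3·5625455 + 1394438
5625455 = 4·1394438 + 47703
1394438 = 29·47703 + 11051
47703 = 4·11051 + 3499
11051 = 3·3499 + 554
3499 = 6·554 + 175
554 = 3·175 + 29
175 = 6·29 + 1
29 = 29·1 + 0
gcd(18270803, 5625455) = 1.
Working backward:
1 = 175 − 6·29
1 = −6·554 + 19·175
1 = 19·3499 − 120·554
1 = −120·11051 + 379·3499
1 = 379·47703 − 1636·11051
1 = −1636·1394438 + 47823·47703
1 = 47823·5625455 − 192928·1394438
1 = −192928·18270803 + 626607·5625455
So 1 = (-192928)·18270803 + (626607)·5625455.

1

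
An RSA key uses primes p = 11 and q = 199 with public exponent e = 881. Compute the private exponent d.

881

φ(n) = (p−1)(q−1) = 10·198 = 1980.
Need d with 881·d ≡ 1 (mod 1980). Apply the extended Euclidean algorithm:
1980 = 2*881 + 218
881 = 4*218 + 9
218 = 24*9 + 2
9 = 4*2 + 1
2 = 2*1 + 0
Back-substitute:
1 = 9 − 4·2
1 = −4·218 + 97·9
1 = 97·881 − 392·218
1 = −392·1980 + 881·881
So 881·881 ≡ 1 (mod 1980), hence d = 881.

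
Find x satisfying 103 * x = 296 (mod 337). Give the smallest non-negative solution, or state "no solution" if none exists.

209

First find gcd(103, 337):
337 = 3×103 + 28
103 = 3×28 + 19
28 = 1×19 + 9
19 = 2×9 + 1
9 = 9×1 + 0
gcd = 1, so a unique solution mod 337 exists.
Back-substitute for the Bézout coefficients:
1 = 19 − 2·9
1 = −2·28 + 3·19
1 = 3·103 − 11·28
1 = −11·337 + 36·103
So 103·(36) ≡ 1 (mod 337), giving 103⁻¹ ≡ 36.
x ≡ 103⁻¹·296 ≡ 36·296 ≡ 209 (mod 337).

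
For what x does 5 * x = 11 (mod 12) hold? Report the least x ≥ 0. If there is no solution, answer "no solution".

7

First find gcd(5, 12):
12 = 2*5 + 2
5 = 2*2 + 1
2 = 2*1 + 0
gcd = 1, so a unique solution mod 12 exists.
Back-substitute for the Bézout coefficients:
1 = 5 − 2·2
1 = −2·12 + 5·5
So 5·(5) ≡ 1 (mod 12), giving 5⁻¹ ≡ 5.
x ≡ 5⁻¹·11 ≡ 5·11 ≡ 7 (mod 12).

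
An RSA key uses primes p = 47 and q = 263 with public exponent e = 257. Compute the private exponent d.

φ(n) = (p−1)(q−1) = 46·262 = 12052.
Need d with 257·d ≡ 1 (mod 12052). Apply the extended Euclidean algorithm:
12052 = 46*257 + 230
257 = 1*230 + 27
230 = 8*27 + 14
27 = 1*14 + 13
14 = 1*13 + 1
13 = 13*1 + 0
Back-substitute:
1 = 14 − 13
1 = −27 + 2·14
1 = 2·230 − 17·27
1 = −17·257 + 19·230
1 = 19·12052 − 891·257
So 257·(-891) ≡ 1 (mod 12052), hence d ≡ -891 ≡ 11161 (mod 12052).

11161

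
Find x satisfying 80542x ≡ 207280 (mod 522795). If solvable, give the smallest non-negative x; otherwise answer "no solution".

gcd(80542, 522795):
522795 = 6·80542 + 39543
80542 = 2·39543 + 1456
39543 = 27·1456 + 231
1456 = 6·231 + 70
231 = 3·70 + 21
70 = 3·21 + 7
21 = 3·7 + 0
gcd = 7, but 7 ∤ 207280, so the congruence has no solution.

no solution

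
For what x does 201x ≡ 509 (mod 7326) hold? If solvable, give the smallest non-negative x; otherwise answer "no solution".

no solution

gcd(201, 7326):
7326 = 36·201 + 90
201 = 2·90 + 21
90 = 4·21 + 6
21 = 3·6 + 3
6 = 2·3 + 0
gcd = 3, but 3 ∤ 509, so the congruence has no solution.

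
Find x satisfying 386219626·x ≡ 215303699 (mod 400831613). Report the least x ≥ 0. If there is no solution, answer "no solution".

First find gcd(386219626, 400831613):
400831613 = 1×386219626 + 14611987
386219626 = 26×14611987 + 6307964
14611987 = 2×6307964 + 1996059
6307964 = 3×1996059 + 319787
1996059 = 6×319787 + 77337
319787 = 4×77337 + 10439
77337 = 7×10439 + 4264
10439 = 2×4264 + 1911
4264 = 2×1911 + 442
1911 = 4×442 + 143
442 = 3×143 + 13
143 = 11×13 + 0
gcd = 13 and 13 | 215303699, so solutions exist. Divide through by 13: 29709202x ≡ 16561823 (mod 30833201).
Now find 29709202⁻¹ mod 30833201:
30833201 = 1*29709202 + 1123999
29709202 = 26*1123999 + 485228
1123999 = 2*485228 + 153543
485228 = 3*153543 + 24599
153543 = 6*24599 + 5949
24599 = 4*5949 + 803
5949 = 7*803 + 328
803 = 2*328 + 147
328 = 2*147 + 34
147 = 4*34 + 11
34 = 3*11 + 1
11 = 11*1 + 0
Back-substitute:
1 = 34 − 3·11
1 = −3·147 + 13·34
1 = 13·328 − 29·147
1 = −29·803 + 71·328
1 = 71·5949 − 526·803
1 = −526·24599 + 2175·5949
1 = 2175·153543 − 13576·24599
1 = −13576·485228 + 42903·153543
1 = 42903·1123999 − 99382·485228
1 = −99382·29709202 + 2626835·1123999
1 = 2626835·30833201 − 2726217·29709202
So 29709202·(-2726217) ≡ 1 (mod 30833201), i.e. 29709202⁻¹ ≡ 28106984.
Then x ≡ 28106984·16561823 ≡ 29468377 (mod 30833201); the smallest non-negative solution is x = 29468377.

29468377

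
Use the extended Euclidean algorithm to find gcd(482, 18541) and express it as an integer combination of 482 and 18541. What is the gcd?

Apply Euclid's algorithm to 18541 and 482:
18541 = 38*482 + 225
482 = 2*225 + 32
225 = 7*32 + 1
32 = 32*1 + 0
gcd(482, 18541) = 1.
Working backward:
1 = 225 − 7·32
1 = −7·482 + 15·225
1 = 15·18541 − 577·482
So 1 = (15)·18541 + (-577)·482.

1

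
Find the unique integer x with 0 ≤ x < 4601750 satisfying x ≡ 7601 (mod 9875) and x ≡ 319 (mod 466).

3542851

Write x = 7601 + 9875·k. Then 9875·k ≡ 319 − 7601 ≡ 174 (mod 466).
Need 9875⁻¹ mod 466. Extended Euclid on (466, 89):
466 = 5*89 + 21
89 = 4*21 + 5
21 = 4*5 + 1
5 = 5*1 + 0
Back-substitute:
1 = 21 − 4·5
1 = −4·89 + 17·21
1 = 17·466 − 89·89
9875⁻¹ ≡ 377 (mod 466), so k ≡ 377·174 ≡ 358 (mod 466).
x = 7601 + 9875·358 = 3542851.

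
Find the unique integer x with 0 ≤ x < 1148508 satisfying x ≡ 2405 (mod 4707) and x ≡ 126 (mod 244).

Write x = 2405 + 4707·k. Then 4707·k ≡ 126 − 2405 ≡ 161 (mod 244).
Need 4707⁻¹ mod 244. Extended Euclid on (244, 71):
244 = 3·71 + 31
71 = 2·31 + 9
31 = 3·9 + 4
9 = 2·4 + 1
4 = 4·1 + 0
Back-substitute:
1 = 9 − 2·4
1 = −2·31 + 7·9
1 = 7·71 − 16·31
1 = −16·244 + 55·71
4707⁻¹ ≡ 55 (mod 244), so k ≡ 55·161 ≡ 71 (mod 244).
x = 2405 + 4707·71 = 336602.

336602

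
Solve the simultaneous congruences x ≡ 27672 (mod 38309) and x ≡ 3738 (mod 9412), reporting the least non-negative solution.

286655610

Write x = 27672 + 38309·k. Then 38309·k ≡ 3738 − 27672 ≡ 4302 (mod 9412).
Need 38309⁻¹ mod 9412. Extended Euclid on (9412, 661):
9412 = 14×661 + 158
661 = 4×158 + 29
158 = 5×29 + 13
29 = 2×13 + 3
13 = 4×3 + 1
3 = 3×1 + 0
Back-substitute:
1 = 13 − 4·3
1 = −4·29 + 9·13
1 = 9·158 − 49·29
1 = −49·661 + 205·158
1 = 205·9412 − 2919·661
38309⁻¹ ≡ 6493 (mod 9412), so k ≡ 6493·4302 ≡ 7482 (mod 9412).
x = 27672 + 38309·7482 = 286655610.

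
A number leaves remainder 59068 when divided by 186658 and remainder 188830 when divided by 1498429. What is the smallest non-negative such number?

Write x = 59068 + 186658·k. Then 186658·k ≡ 188830 − 59068 ≡ 129762 (mod 1498429).
Need 186658⁻¹ mod 1498429. Extended Euclid on (1498429, 186658):
1498429 = 8×186658 + 5165
186658 = 36×5165 + 718
5165 = 7×718 + 139
718 = 5×139 + 23
139 = 6×23 + 1
23 = 23×1 + 0
Back-substitute:
1 = 139 − 6·23
1 = −6·718 + 31·139
1 = 31·5165 − 223·718
1 = −223·186658 + 8059·5165
1 = 8059·1498429 − 64695·186658
186658⁻¹ ≡ 1433734 (mod 1498429), so k ≡ 1433734·129762 ≡ 745097 (mod 1498429).
x = 59068 + 186658·745097 = 139078374894.

139078374894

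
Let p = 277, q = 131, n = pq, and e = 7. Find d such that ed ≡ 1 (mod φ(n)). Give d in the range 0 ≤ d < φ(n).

φ(n) = (p−1)(q−1) = 276·130 = 35880.
Need d with 7·d ≡ 1 (mod 35880). Apply the extended Euclidean algorithm:
35880 = 5125·7 + 5
7 = 1·5 + 2
5 = 2·2 + 1
2 = 2·1 + 0
Back-substitute:
1 = 5 − 2·2
1 = −2·7 + 3·5
1 = 3·35880 − 15377·7
So 7·(-15377) ≡ 1 (mod 35880), hence d ≡ -15377 ≡ 20503 (mod 35880).

20503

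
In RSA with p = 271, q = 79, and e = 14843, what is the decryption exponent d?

8987

φ(n) = (p−1)(q−1) = 270·78 = 21060.
Need d with 14843·d ≡ 1 (mod 21060). Apply the extended Euclidean algorithm:
21060 = 1*14843 + 6217
14843 = 2*6217 + 2409
6217 = 2*2409 + 1399
2409 = 1*1399 + 1010
1399 = 1*1010 + 389
1010 = 2*389 + 232
389 = 1*232 + 157
232 = 1*157 + 75
157 = 2*75 + 7
75 = 10*7 + 5
7 = 1*5 + 2
5 = 2*2 + 1
2 = 2*1 + 0
Back-substitute:
1 = 5 − 2·2
1 = −2·7 + 3·5
1 = 3·75 − 32·7
1 = −32·157 + 67·75
1 = 67·232 − 99·157
1 = −99·389 + 166·232
1 = 166·1010 − 431·389
1 = −431·1399 + 597·1010
1 = 597·2409 − 1028·1399
1 = −1028·6217 + 2653·2409
1 = 2653·14843 − 6334·6217
1 = −6334·21060 + 8987·14843
So 14843·8987 ≡ 1 (mod 21060), hence d = 8987.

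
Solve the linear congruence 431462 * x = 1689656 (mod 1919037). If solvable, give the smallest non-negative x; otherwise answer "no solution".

1201885

First find gcd(431462, 1919037):
1919037 = 4*431462 + 193189
431462 = 2*193189 + 45084
193189 = 4*45084 + 12853
45084 = 3*12853 + 6525
12853 = 1*6525 + 6328
6525 = 1*6328 + 197
6328 = 32*197 + 24
197 = 8*24 + 5
24 = 4*5 + 4
5 = 1*4 + 1
4 = 4*1 + 0
gcd = 1, so a unique solution mod 1919037 exists.
Back-substitute for the Bézout coefficients:
1 = 5 − 4
1 = −24 + 5·5
1 = 5·197 − 41·24
1 = −41·6328 + 1317·197
1 = 1317·6525 − 1358·6328
1 = −1358·12853 + 2675·6525
1 = 2675·45084 − 9383·12853
1 = −9383·193189 + 40207·45084
1 = 40207·431462 − 89797·193189
1 = −89797·1919037 + 399395·431462
So 431462·(399395) ≡ 1 (mod 1919037), giving 431462⁻¹ ≡ 399395.
x ≡ 431462⁻¹·1689656 ≡ 399395·1689656 ≡ 1201885 (mod 1919037).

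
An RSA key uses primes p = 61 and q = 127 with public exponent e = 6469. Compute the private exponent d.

φ(n) = (p−1)(q−1) = 60·126 = 7560.
Need d with 6469·d ≡ 1 (mod 7560). Apply the extended Euclidean algorithm:
7560 = 1*6469 + 1091
6469 = 5*1091 + 1014
1091 = 1*1014 + 77
1014 = 13*77 + 13
77 = 5*13 + 12
13 = 1*12 + 1
12 = 12*1 + 0
Back-substitute:
1 = 13 − 12
1 = −77 + 6·13
1 = 6·1014 − 79·77
1 = −79·1091 + 85·1014
1 = 85·6469 − 504·1091
1 = −504·7560 + 589·6469
So 6469·589 ≡ 1 (mod 7560), hence d = 589.

589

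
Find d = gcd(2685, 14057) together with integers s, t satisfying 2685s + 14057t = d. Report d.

Apply Euclid's algorithm to 14057 and 2685:
14057 = 5×2685 + 632
2685 = 4×632 + 157
632 = 4×157 + 4
157 = 39×4 + 1
4 = 4×1 + 0
gcd(2685, 14057) = 1.
Back-substituting:
1 = 157 − 39·4
1 = −39·632 + 157·157
1 = 157·2685 − 667·632
1 = −667·14057 + 3492·2685
So 1 = (-667)·14057 + (3492)·2685.

1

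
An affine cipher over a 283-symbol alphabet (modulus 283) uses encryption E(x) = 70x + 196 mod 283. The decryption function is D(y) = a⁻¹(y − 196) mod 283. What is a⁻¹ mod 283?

93

Run Euclid on (283, 70):
283 = 4*70 + 3
70 = 23*3 + 1
3 = 3*1 + 0
Since gcd(70, 283) = 1, back-substitute to write 1 as a combination:
1 = 70 − 23·3
1 = −23·283 + 93·70
So 70·93 ≡ 1 (mod 283).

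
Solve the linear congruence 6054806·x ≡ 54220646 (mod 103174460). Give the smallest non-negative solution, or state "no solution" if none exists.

First find gcd(6054806, 103174460):
103174460 = 17·6054806 + 242758
6054806 = 24·242758 + 228614
242758 = 1·228614 + 14144
228614 = 16·14144 + 2310
14144 = 6·2310 + 284
2310 = 8·284 + 38
284 = 7·38 + 18
38 = 2·18 + 2
18 = 9·2 + 0
gcd = 2 and 2 | 54220646, so solutions exist. Divide through by 2: 3027403x ≡ 27110323 (mod 51587230).
Now find 3027403⁻¹ mod 51587230:
51587230 = 17×3027403 + 121379
3027403 = 24×121379 + 114307
121379 = 1×114307 + 7072
114307 = 16×7072 + 1155
7072 = 6×1155 + 142
1155 = 8×142 + 19
142 = 7×19 + 9
19 = 2×9 + 1
9 = 9×1 + 0
Back-substitute:
1 = 19 − 2·9
1 = −2·142 + 15·19
1 = 15·1155 − 122·142
1 = −122·7072 + 747·1155
1 = 747·114307 − 12074·7072
1 = −12074·121379 + 12821·114307
1 = 12821·3027403 − 319778·121379
1 = −319778·51587230 + 5449047·3027403
So 3027403⁻¹ ≡ 5449047 (mod 51587230).
Then x ≡ 5449047·27110323 ≡ 26035261 (mod 51587230); the smallest non-negative solution is x = 26035261.

26035261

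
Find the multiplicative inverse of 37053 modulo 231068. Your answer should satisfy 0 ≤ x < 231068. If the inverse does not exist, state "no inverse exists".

177381

Run Euclid on (231068, 37053):
231068 = 6×37053 + 8750
37053 = 4×8750 + 2053
8750 = 4×2053 + 538
2053 = 3×538 + 439
538 = 1×439 + 99
439 = 4×99 + 43
99 = 2×43 + 13
43 = 3×13 + 4
13 = 3×4 + 1
4 = 4×1 + 0
Since gcd(37053, 231068) = 1, back-substitute to write 1 as a combination:
1 = 13 − 3·4
1 = −3·43 + 10·13
1 = 10·99 − 23·43
1 = −23·439 + 102·99
1 = 102·538 − 125·439
1 = −125·2053 + 477·538
1 = 477·8750 − 2033·2053
1 = −2033·37053 + 8609·8750
1 = 8609·231068 − 53687·37053
Hence 37053⁻¹ ≡ -53687 ≡ 177381 (mod 231068).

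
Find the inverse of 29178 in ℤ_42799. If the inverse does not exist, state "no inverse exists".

32254

Apply the Euclidean algorithm to 42799 and 29178:
42799 = 1×29178 + 13621
29178 = 2×13621 + 1936
13621 = 7×1936 + 69
1936 = 28×69 + 4
69 = 17×4 + 1
4 = 4×1 + 0
Since gcd(29178, 42799) = 1, back-substitute to write 1 as a combination:
1 = 69 − 17·4
1 = −17·1936 + 477·69
1 = 477·13621 − 3356·1936
1 = −3356·29178 + 7189·13621
1 = 7189·42799 − 10545·29178
Thus 29178·(-10545) ≡ 1 (mod 42799); reducing, -10545 mod 42799 = 32254.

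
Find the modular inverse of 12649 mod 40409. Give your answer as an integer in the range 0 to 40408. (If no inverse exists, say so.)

Extended Euclidean algorithm:
40409 = 3×12649 + 2462
12649 = 5×2462 + 339
2462 = 7×339 + 89
339 = 3×89 + 72
89 = 1×72 + 17
72 = 4×17 + 4
17 = 4×4 + 1
4 = 4×1 + 0
Since gcd(12649, 40409) = 1, back-substitute to write 1 as a combination:
1 = 17 − 4·4
1 = −4·72 + 17·17
1 = 17·89 − 21·72
1 = −21·339 + 80·89
1 = 80·2462 − 581·339
1 = −581·12649 + 2985·2462
1 = 2985·40409 − 9536·12649
So 12649·(-9536) ≡ 1 (mod 40409), and -9536 ≡ 30873 (mod 40409).

30873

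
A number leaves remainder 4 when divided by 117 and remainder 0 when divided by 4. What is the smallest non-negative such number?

Write x = 4 + 117·k. Then 117·k ≡ 0 − 4 ≡ 0 (mod 4).
Need 117⁻¹ mod 4. Extended Euclid on (4, 1):
4 = 4*1 + 0
117⁻¹ ≡ 1 (mod 4), so k ≡ 1·0 ≡ 0 (mod 4).
x = 4 + 117·0 = 4.

4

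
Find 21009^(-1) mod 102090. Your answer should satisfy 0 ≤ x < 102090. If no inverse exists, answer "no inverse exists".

no inverse exists

Euclidean algorithm on 102090, 21009:
102090 = 4*21009 + 18054
21009 = 1*18054 + 2955
18054 = 6*2955 + 324
2955 = 9*324 + 39
324 = 8*39 + 12
39 = 3*12 + 3
12 = 4*3 + 0
Since gcd = 3 > 1, 21009 is not a unit mod 102090.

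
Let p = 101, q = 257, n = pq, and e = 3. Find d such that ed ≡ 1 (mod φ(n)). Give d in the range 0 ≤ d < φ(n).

17067

φ(n) = (p−1)(q−1) = 100·256 = 25600.
Need d with 3·d ≡ 1 (mod 25600). Apply the extended Euclidean algorithm:
25600 = 8533×3 + 1
3 = 3×1 + 0
Back-substitute:
1 = 25600 − 8533·3
So 3·(-8533) ≡ 1 (mod 25600), hence d ≡ -8533 ≡ 17067 (mod 25600).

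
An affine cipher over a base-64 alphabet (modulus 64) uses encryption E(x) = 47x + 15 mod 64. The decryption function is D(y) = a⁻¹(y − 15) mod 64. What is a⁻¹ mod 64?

Extended Euclidean algorithm:
64 = 1×47 + 17
47 = 2×17 + 13
17 = 1×13 + 4
13 = 3×4 + 1
4 = 4×1 + 0
gcd = 1, so the inverse exists. Back-substitute:
1 = 13 − 3·4
1 = −3·17 + 4·13
1 = 4·47 − 11·17
1 = −11·64 + 15·47
So 47·15 ≡ 1 (mod 64).

15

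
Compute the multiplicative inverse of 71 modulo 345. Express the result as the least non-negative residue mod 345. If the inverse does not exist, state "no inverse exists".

311

Run Euclid on (345, 71):
345 = 4×71 + 61
71 = 1×61 + 10
61 = 6×10 + 1
10 = 10×1 + 0
Since gcd(71, 345) = 1, back-substitute to write 1 as a combination:
1 = 61 − 6·10
1 = −6·71 + 7·61
1 = 7·345 − 34·71
Hence 71⁻¹ ≡ -34 ≡ 311 (mod 345).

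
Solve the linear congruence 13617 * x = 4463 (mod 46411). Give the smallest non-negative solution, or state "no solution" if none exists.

First find gcd(13617, 46411):
46411 = 3*13617 + 5560
13617 = 2*5560 + 2497
5560 = 2*2497 + 566
2497 = 4*566 + 233
566 = 2*233 + 100
233 = 2*100 + 33
100 = 3*33 + 1
33 = 33*1 + 0
gcd = 1, so a unique solution mod 46411 exists.
Back-substitute for the Bézout coefficients:
1 = 100 − 3·33
1 = −3·233 + 7·100
1 = 7·566 − 17·233
1 = −17·2497 + 75·566
1 = 75·5560 − 167·2497
1 = −167·13617 + 409·5560
1 = 409·46411 − 1394·13617
So 13617·(-1394) ≡ 1 (mod 46411), giving 13617⁻¹ ≡ 45017.
x ≡ 13617⁻¹·4463 ≡ 45017·4463 ≡ 44063 (mod 46411).

44063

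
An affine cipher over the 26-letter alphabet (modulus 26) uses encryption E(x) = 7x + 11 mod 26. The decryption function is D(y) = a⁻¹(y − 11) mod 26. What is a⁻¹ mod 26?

gcd(26, 7) by repeated division:
26 = 3×7 + 5
7 = 1×5 + 2
5 = 2×2 + 1
2 = 2×1 + 0
gcd = 1, so the inverse exists. Back-substitute:
1 = 5 − 2·2
1 = −2·7 + 3·5
1 = 3·26 − 11·7
Hence 7⁻¹ ≡ -11 ≡ 15 (mod 26).

15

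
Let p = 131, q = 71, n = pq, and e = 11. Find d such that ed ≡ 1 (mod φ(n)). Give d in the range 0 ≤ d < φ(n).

5791

φ(n) = (p−1)(q−1) = 130·70 = 9100.
Need d with 11·d ≡ 1 (mod 9100). Apply the extended Euclidean algorithm:
9100 = 827·11 + 3
11 = 3·3 + 2
3 = 1·2 + 1
2 = 2·1 + 0
Back-substitute:
1 = 3 − 2
1 = −11 + 4·3
1 = 4·9100 − 3309·11
So 11·(-3309) ≡ 1 (mod 9100), hence d ≡ -3309 ≡ 5791 (mod 9100).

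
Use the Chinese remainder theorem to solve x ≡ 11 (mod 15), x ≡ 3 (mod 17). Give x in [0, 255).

71

Write x = 11 + 15·k. Then 15·k ≡ 3 − 11 ≡ 9 (mod 17).
Need 15⁻¹ mod 17. Extended Euclid on (17, 15):
17 = 1·15 + 2
15 = 7·2 + 1
2 = 2·1 + 0
Back-substitute:
1 = 15 − 7·2
1 = −7·17 + 8·15
15⁻¹ ≡ 8 (mod 17), so k ≡ 8·9 ≡ 4 (mod 17).
x = 11 + 15·4 = 71.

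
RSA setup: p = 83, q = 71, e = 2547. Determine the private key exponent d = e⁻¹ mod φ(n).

φ(n) = (p−1)(q−1) = 82·70 = 5740.
Need d with 2547·d ≡ 1 (mod 5740). Apply the extended Euclidean algorithm:
5740 = 2×2547 + 646
2547 = 3×646 + 609
646 = 1×609 + 37
609 = 16×37 + 17
37 = 2×17 + 3
17 = 5×3 + 2
3 = 1×2 + 1
2 = 2×1 + 0
Back-substitute:
1 = 3 − 2
1 = −17 + 6·3
1 = 6·37 − 13·17
1 = −13·609 + 214·37
1 = 214·646 − 227·609
1 = −227·2547 + 895·646
1 = 895·5740 − 2017·2547
So 2547·(-2017) ≡ 1 (mod 5740), hence d ≡ -2017 ≡ 3723 (mod 5740).

3723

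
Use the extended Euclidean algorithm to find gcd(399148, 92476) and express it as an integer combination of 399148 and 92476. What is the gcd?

Repeated division:
399148 = 4·92476 + 29244
92476 = 3·29244 + 4744
29244 = 6·4744 + 780
4744 = 6·780 + 64
780 = 12·64 + 12
64 = 5·12 + 4
12 = 3·4 + 0
gcd(399148, 92476) = 4.
Express as a combination:
4 = 64 − 5·12
4 = −5·780 + 61·64
4 = 61·4744 − 371·780
4 = −371·29244 + 2287·4744
4 = 2287·92476 − 7232·29244
4 = −7232·399148 + 31215·92476
So 4 = (-7232)·399148 + (31215)·92476.

4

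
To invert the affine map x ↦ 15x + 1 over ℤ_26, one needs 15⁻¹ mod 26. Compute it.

Run Euclid on (26, 15):
26 = 1·15 + 11
15 = 1·11 + 4
11 = 2·4 + 3
4 = 1·3 + 1
3 = 3·1 + 0
gcd = 1, so the inverse exists. Back-substitute:
1 = 4 − 3
1 = −11 + 3·4
1 = 3·15 − 4·11
1 = −4·26 + 7·15
So 15·7 ≡ 1 (mod 26).

7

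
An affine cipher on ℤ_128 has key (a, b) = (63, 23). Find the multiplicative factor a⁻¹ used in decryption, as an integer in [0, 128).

63

Run Euclid on (128, 63):
128 = 2×63 + 2
63 = 31×2 + 1
2 = 2×1 + 0
gcd = 1, so the inverse exists. Back-substitute:
1 = 63 − 31·2
1 = −31·128 + 63·63
So 63·63 ≡ 1 (mod 128).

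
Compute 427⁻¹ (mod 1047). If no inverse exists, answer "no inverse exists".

613

Apply the Euclidean algorithm to 1047 and 427:
1047 = 2×427 + 193
427 = 2×193 + 41
193 = 4×41 + 29
41 = 1×29 + 12
29 = 2×12 + 5
12 = 2×5 + 2
5 = 2×2 + 1
2 = 2×1 + 0
gcd = 1, so the inverse exists. Back-substitute:
1 = 5 − 2·2
1 = −2·12 + 5·5
1 = 5·29 − 12·12
1 = −12·41 + 17·29
1 = 17·193 − 80·41
1 = −80·427 + 177·193
1 = 177·1047 − 434·427
Thus 427·(-434) ≡ 1 (mod 1047); reducing, -434 mod 1047 = 613.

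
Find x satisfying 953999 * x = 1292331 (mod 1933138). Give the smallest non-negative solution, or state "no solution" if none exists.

457345

First find gcd(953999, 1933138):
1933138 = 2·953999 + 25140
953999 = 37·25140 + 23819
25140 = 1·23819 + 1321
23819 = 18·1321 + 41
1321 = 32·41 + 9
41 = 4·9 + 5
9 = 1·5 + 4
5 = 1·4 + 1
4 = 4·1 + 0
gcd = 1, so a unique solution mod 1933138 exists.
Back-substitute for the Bézout coefficients:
1 = 5 − 4
1 = −9 + 2·5
1 = 2·41 − 9·9
1 = −9·1321 + 290·41
1 = 290·23819 − 5229·1321
1 = −5229·25140 + 5519·23819
1 = 5519·953999 − 209432·25140
1 = −209432·1933138 + 424383·953999
So 953999·(424383) ≡ 1 (mod 1933138), giving 953999⁻¹ ≡ 424383.
x ≡ 953999⁻¹·1292331 ≡ 424383·1292331 ≡ 457345 (mod 1933138).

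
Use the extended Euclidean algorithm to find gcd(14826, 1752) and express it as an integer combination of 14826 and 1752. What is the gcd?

6

Apply Euclid's algorithm to 14826 and 1752:
14826 = 8×1752 + 810
1752 = 2×810 + 132
810 = 6×132 + 18
132 = 7×18 + 6
18 = 3×6 + 0
gcd(14826, 1752) = 6.
Express as a combination:
6 = 132 − 7·18
6 = −7·810 + 43·132
6 = 43·1752 − 93·810
6 = −93·14826 + 787·1752
So 6 = (-93)·14826 + (787)·1752.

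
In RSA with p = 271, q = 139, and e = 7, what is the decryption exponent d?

φ(n) = (p−1)(q−1) = 270·138 = 37260.
Need d with 7·d ≡ 1 (mod 37260). Apply the extended Euclidean algorithm:
37260 = 5322*7 + 6
7 = 1*6 + 1
6 = 6*1 + 0
Back-substitute:
1 = 7 − 6
1 = −37260 + 5323·7
So 7·5323 ≡ 1 (mod 37260), hence d = 5323.

5323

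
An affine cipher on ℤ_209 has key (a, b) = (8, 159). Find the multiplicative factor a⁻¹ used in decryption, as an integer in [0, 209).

183

gcd(209, 8) by repeated division:
209 = 26×8 + 1
8 = 8×1 + 0
gcd = 1, so the inverse exists. Back-substitute:
1 = 209 − 26·8
So 8·(-26) ≡ 1 (mod 209), and -26 ≡ 183 (mod 209).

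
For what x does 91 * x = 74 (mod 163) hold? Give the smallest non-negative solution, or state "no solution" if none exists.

85

First find gcd(91, 163):
163 = 1·91 + 72
91 = 1·72 + 19
72 = 3·19 + 15
19 = 1·15 + 4
15 = 3·4 + 3
4 = 1·3 + 1
3 = 3·1 + 0
gcd = 1, so a unique solution mod 163 exists.
Back-substitute for the Bézout coefficients:
1 = 4 − 3
1 = −15 + 4·4
1 = 4·19 − 5·15
1 = −5·72 + 19·19
1 = 19·91 − 24·72
1 = −24·163 + 43·91
So 91·(43) ≡ 1 (mod 163), giving 91⁻¹ ≡ 43.
x ≡ 91⁻¹·74 ≡ 43·74 ≡ 85 (mod 163).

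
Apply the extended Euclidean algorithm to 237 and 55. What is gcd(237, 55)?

1

Apply Euclid's algorithm to 237 and 55:
237 = 4·55 + 17
55 = 3·17 + 4
17 = 4·4 + 1
4 = 4·1 + 0
gcd(237, 55) = 1.
Back-substituting:
1 = 17 − 4·4
1 = −4·55 + 13·17
1 = 13·237 − 56·55
So 1 = (13)·237 + (-56)·55.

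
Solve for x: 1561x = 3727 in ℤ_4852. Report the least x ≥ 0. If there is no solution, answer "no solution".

4671

First find gcd(1561, 4852):
4852 = 3·1561 + 169
1561 = 9·169 + 40
169 = 4·40 + 9
40 = 4·9 + 4
9 = 2·4 + 1
4 = 4·1 + 0
gcd = 1, so a unique solution mod 4852 exists.
Back-substitute for the Bézout coefficients:
1 = 9 − 2·4
1 = −2·40 + 9·9
1 = 9·169 − 38·40
1 = −38·1561 + 351·169
1 = 351·4852 − 1091·1561
So 1561·(-1091) ≡ 1 (mod 4852), giving 1561⁻¹ ≡ 3761.
x ≡ 1561⁻¹·3727 ≡ 3761·3727 ≡ 4671 (mod 4852).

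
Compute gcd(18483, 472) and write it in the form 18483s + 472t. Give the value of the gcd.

1

Repeated division:
18483 = 39×472 + 75
472 = 6×75 + 22
75 = 3×22 + 9
22 = 2×9 + 4
9 = 2×4 + 1
4 = 4×1 + 0
gcd(18483, 472) = 1.
Working backward:
1 = 9 − 2·4
1 = −2·22 + 5·9
1 = 5·75 − 17·22
1 = −17·472 + 107·75
1 = 107·18483 − 4190·472
So 1 = (107)·18483 + (-4190)·472.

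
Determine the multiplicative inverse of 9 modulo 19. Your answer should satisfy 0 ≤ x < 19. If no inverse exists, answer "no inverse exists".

17

Apply the Euclidean algorithm to 19 and 9:
19 = 2·9 + 1
9 = 9·1 + 0
gcd = 1, so the inverse exists. Back-substitute:
1 = 19 − 2·9
Hence 9⁻¹ ≡ -2 ≡ 17 (mod 19).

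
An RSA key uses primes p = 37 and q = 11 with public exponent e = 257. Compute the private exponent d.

353

φ(n) = (p−1)(q−1) = 36·10 = 360.
Need d with 257·d ≡ 1 (mod 360). Apply the extended Euclidean algorithm:
360 = 1·257 + 103
257 = 2·103 + 51
103 = 2·51 + 1
51 = 51·1 + 0
Back-substitute:
1 = 103 − 2·51
1 = −2·257 + 5·103
1 = 5·360 − 7·257
So 257·(-7) ≡ 1 (mod 360), hence d ≡ -7 ≡ 353 (mod 360).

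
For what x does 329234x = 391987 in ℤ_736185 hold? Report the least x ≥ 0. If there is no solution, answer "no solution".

First find gcd(329234, 736185):
736185 = 2·329234 + 77717
329234 = 4·77717 + 18366
77717 = 4·18366 + 4253
18366 = 4·4253 + 1354
4253 = 3·1354 + 191
1354 = 7·191 + 17
191 = 11·17 + 4
17 = 4·4 + 1
4 = 4·1 + 0
gcd = 1, so a unique solution mod 736185 exists.
Back-substitute for the Bézout coefficients:
1 = 17 − 4·4
1 = −4·191 + 45·17
1 = 45·1354 − 319·191
1 = −319·4253 + 1002·1354
1 = 1002·18366 − 4327·4253
1 = −4327·77717 + 18310·18366
1 = 18310·329234 − 77567·77717
1 = −77567·736185 + 173444·329234
So 329234·(173444) ≡ 1 (mod 736185), giving 329234⁻¹ ≡ 173444.
x ≡ 329234⁻¹·391987 ≡ 173444·391987 ≡ 372293 (mod 736185).

372293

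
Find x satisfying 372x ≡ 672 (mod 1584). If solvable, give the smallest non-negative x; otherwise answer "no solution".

104

First find gcd(372, 1584):
1584 = 4*372 + 96
372 = 3*96 + 84
96 = 1*84 + 12
84 = 7*12 + 0
gcd = 12 and 12 | 672, so solutions exist. Divide through by 12: 31x ≡ 56 (mod 132).
Now find 31⁻¹ mod 132:
132 = 4·31 + 8
31 = 3·8 + 7
8 = 1·7 + 1
7 = 7·1 + 0
Back-substitute:
1 = 8 − 7
1 = −31 + 4·8
1 = 4·132 − 17·31
So 31·(-17) ≡ 1 (mod 132), i.e. 31⁻¹ ≡ 115.
Then x ≡ 115·56 ≡ 104 (mod 132); the smallest non-negative solution is x = 104.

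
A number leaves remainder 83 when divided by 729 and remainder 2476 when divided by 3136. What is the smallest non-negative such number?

560684

Write x = 83 + 729·k. Then 729·k ≡ 2476 − 83 ≡ 2393 (mod 3136).
Need 729⁻¹ mod 3136. Extended Euclid on (3136, 729):
3136 = 4*729 + 220
729 = 3*220 + 69
220 = 3*69 + 13
69 = 5*13 + 4
13 = 3*4 + 1
4 = 4*1 + 0
Back-substitute:
1 = 13 − 3·4
1 = −3·69 + 16·13
1 = 16·220 − 51·69
1 = −51·729 + 169·220
1 = 169·3136 − 727·729
729⁻¹ ≡ 2409 (mod 3136), so k ≡ 2409·2393 ≡ 769 (mod 3136).
x = 83 + 729·769 = 560684.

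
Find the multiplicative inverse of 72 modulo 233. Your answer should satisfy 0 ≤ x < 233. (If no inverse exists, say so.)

gcd(233, 72) by repeated division:
233 = 3·72 + 17
72 = 4·17 + 4
17 = 4·4 + 1
4 = 4·1 + 0
The gcd is 1. Working backward:
1 = 17 − 4·4
1 = −4·72 + 17·17
1 = 17·233 − 55·72
Hence 72⁻¹ ≡ -55 ≡ 178 (mod 233).

178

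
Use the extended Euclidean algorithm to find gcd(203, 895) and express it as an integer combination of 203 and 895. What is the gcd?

1

Euclidean algorithm:
895 = 4×203 + 83
203 = 2×83 + 37
83 = 2×37 + 9
37 = 4×9 + 1
9 = 9×1 + 0
gcd(203, 895) = 1.
Back-substituting:
1 = 37 − 4·9
1 = −4·83 + 9·37
1 = 9·203 − 22·83
1 = −22·895 + 97·203
So 1 = (-22)·895 + (97)·203.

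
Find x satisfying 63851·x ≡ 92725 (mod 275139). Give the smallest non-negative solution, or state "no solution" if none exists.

58118

First find gcd(63851, 275139):
275139 = 4×63851 + 19735
63851 = 3×19735 + 4646
19735 = 4×4646 + 1151
4646 = 4×1151 + 42
1151 = 27×42 + 17
42 = 2×17 + 8
17 = 2×8 + 1
8 = 8×1 + 0
gcd = 1, so a unique solution mod 275139 exists.
Back-substitute for the Bézout coefficients:
1 = 17 − 2·8
1 = −2·42 + 5·17
1 = 5·1151 − 137·42
1 = −137·4646 + 553·1151
1 = 553·19735 − 2349·4646
1 = −2349·63851 + 7600·19735
1 = 7600·275139 − 32749·63851
So 63851·(-32749) ≡ 1 (mod 275139), giving 63851⁻¹ ≡ 242390.
x ≡ 63851⁻¹·92725 ≡ 242390·92725 ≡ 58118 (mod 275139).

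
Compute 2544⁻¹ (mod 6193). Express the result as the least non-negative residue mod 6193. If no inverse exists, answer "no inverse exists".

1984

Extended Euclidean algorithm:
6193 = 2×2544 + 1105
2544 = 2×1105 + 334
1105 = 3×334 + 103
334 = 3×103 + 25
103 = 4×25 + 3
25 = 8×3 + 1
3 = 3×1 + 0
gcd = 1, so the inverse exists. Back-substitute:
1 = 25 − 8·3
1 = −8·103 + 33·25
1 = 33·334 − 107·103
1 = −107·1105 + 354·334
1 = 354·2544 − 815·1105
1 = −815·6193 + 1984·2544
So 2544·1984 ≡ 1 (mod 6193).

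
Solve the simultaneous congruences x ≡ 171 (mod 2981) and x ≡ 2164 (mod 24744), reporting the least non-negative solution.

49094260

Write x = 171 + 2981·k. Then 2981·k ≡ 2164 − 171 ≡ 1993 (mod 24744).
Need 2981⁻¹ mod 24744. Extended Euclid on (24744, 2981):
24744 = 8×2981 + 896
2981 = 3×896 + 293
896 = 3×293 + 17
293 = 17×17 + 4
17 = 4×4 + 1
4 = 4×1 + 0
Back-substitute:
1 = 17 − 4·4
1 = −4·293 + 69·17
1 = 69·896 − 211·293
1 = −211·2981 + 702·896
1 = 702·24744 − 5827·2981
2981⁻¹ ≡ 18917 (mod 24744), so k ≡ 18917·1993 ≡ 16469 (mod 24744).
x = 171 + 2981·16469 = 49094260.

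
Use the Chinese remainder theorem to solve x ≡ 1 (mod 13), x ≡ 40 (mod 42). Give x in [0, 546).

Write x = 1 + 13·k. Then 13·k ≡ 40 − 1 ≡ 39 (mod 42).
Need 13⁻¹ mod 42. Extended Euclid on (42, 13):
42 = 3·13 + 3
13 = 4·3 + 1
3 = 3·1 + 0
Back-substitute:
1 = 13 − 4·3
1 = −4·42 + 13·13
13⁻¹ ≡ 13 (mod 42), so k ≡ 13·39 ≡ 3 (mod 42).
x = 1 + 13·3 = 40.

40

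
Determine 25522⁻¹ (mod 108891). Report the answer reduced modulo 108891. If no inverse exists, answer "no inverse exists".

Extended Euclidean algorithm:
108891 = 4×25522 + 6803
25522 = 3×6803 + 5113
6803 = 1×5113 + 1690
5113 = 3×1690 + 43
1690 = 39×43 + 13
43 = 3×13 + 4
13 = 3×4 + 1
4 = 4×1 + 0
The gcd is 1. Working backward:
1 = 13 − 3·4
1 = −3·43 + 10·13
1 = 10·1690 − 393·43
1 = −393·5113 + 1189·1690
1 = 1189·6803 − 1582·5113
1 = −1582·25522 + 5935·6803
1 = 5935·108891 − 25322·25522
Hence 25522⁻¹ ≡ -25322 ≡ 83569 (mod 108891).

83569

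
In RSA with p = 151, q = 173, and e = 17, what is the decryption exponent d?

φ(n) = (p−1)(q−1) = 150·172 = 25800.
Need d with 17·d ≡ 1 (mod 25800). Apply the extended Euclidean algorithm:
25800 = 1517*17 + 11
17 = 1*11 + 6
11 = 1*6 + 5
6 = 1*5 + 1
5 = 5*1 + 0
Back-substitute:
1 = 6 − 5
1 = −11 + 2·6
1 = 2·17 − 3·11
1 = −3·25800 + 4553·17
So 17·4553 ≡ 1 (mod 25800), hence d = 4553.

4553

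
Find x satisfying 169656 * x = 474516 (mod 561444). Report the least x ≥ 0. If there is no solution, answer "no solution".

First find gcd(169656, 561444):
561444 = 3×169656 + 52476
169656 = 3×52476 + 12228
52476 = 4×12228 + 3564
12228 = 3×3564 + 1536
3564 = 2×1536 + 492
1536 = 3×492 + 60
492 = 8×60 + 12
60 = 5×12 + 0
gcd = 12 and 12 | 474516, so solutions exist. Divide through by 12: 14138x ≡ 39543 (mod 46787).
Now find 14138⁻¹ mod 46787:
46787 = 3×14138 + 4373
14138 = 3×4373 + 1019
4373 = 4×1019 + 297
1019 = 3×297 + 128
297 = 2×128 + 41
128 = 3×41 + 5
41 = 8×5 + 1
5 = 5×1 + 0
Back-substitute:
1 = 41 − 8·5
1 = −8·128 + 25·41
1 = 25·297 − 58·128
1 = −58·1019 + 199·297
1 = 199·4373 − 854·1019
1 = −854·14138 + 2761·4373
1 = 2761·46787 − 9137·14138
So 14138·(-9137) ≡ 1 (mod 46787), i.e. 14138⁻¹ ≡ 37650.
Then x ≡ 37650·39543 ≡ 31610 (mod 46787); the smallest non-negative solution is x = 31610.

31610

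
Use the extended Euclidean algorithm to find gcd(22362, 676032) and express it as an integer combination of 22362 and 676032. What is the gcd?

6

Euclidean algorithm:
676032 = 30·22362 + 5172
22362 = 4·5172 + 1674
5172 = 3·1674 + 150
1674 = 11·150 + 24
150 = 6·24 + 6
24 = 4·6 + 0
gcd(22362, 676032) = 6.
Back-substituting:
6 = 150 − 6·24
6 = −6·1674 + 67·150
6 = 67·5172 − 207·1674
6 = −207·22362 + 895·5172
6 = 895·676032 − 27057·22362
So 6 = (895)·676032 + (-27057)·22362.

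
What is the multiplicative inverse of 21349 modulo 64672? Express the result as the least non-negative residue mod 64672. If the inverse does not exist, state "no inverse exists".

gcd(64672, 21349) by repeated division:
64672 = 3×21349 + 625
21349 = 34×625 + 99
625 = 6×99 + 31
99 = 3×31 + 6
31 = 5×6 + 1
6 = 6×1 + 0
The gcd is 1. Working backward:
1 = 31 − 5·6
1 = −5·99 + 16·31
1 = 16·625 − 101·99
1 = −101·21349 + 3450·625
1 = 3450·64672 − 10451·21349
Thus 21349·(-10451) ≡ 1 (mod 64672); reducing, -10451 mod 64672 = 54221.

54221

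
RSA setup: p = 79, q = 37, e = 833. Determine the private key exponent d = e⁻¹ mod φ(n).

φ(n) = (p−1)(q−1) = 78·36 = 2808.
Need d with 833·d ≡ 1 (mod 2808). Apply the extended Euclidean algorithm:
2808 = 3·833 + 309
833 = 2·309 + 215
309 = 1·215 + 94
215 = 2·94 + 27
94 = 3·27 + 13
27 = 2·13 + 1
13 = 13·1 + 0
Back-substitute:
1 = 27 − 2·13
1 = −2·94 + 7·27
1 = 7·215 − 16·94
1 = −16·309 + 23·215
1 = 23·833 − 62·309
1 = −62·2808 + 209·833
So 833·209 ≡ 1 (mod 2808), hence d = 209.

209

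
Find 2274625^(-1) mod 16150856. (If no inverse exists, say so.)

12489361

gcd(16150856, 2274625) by repeated division:
16150856 = 7*2274625 + 228481
2274625 = 9*228481 + 218296
228481 = 1*218296 + 10185
218296 = 21*10185 + 4411
10185 = 2*4411 + 1363
4411 = 3*1363 + 322
1363 = 4*322 + 75
322 = 4*75 + 22
75 = 3*22 + 9
22 = 2*9 + 4
9 = 2*4 + 1
4 = 4*1 + 0
The gcd is 1. Working backward:
1 = 9 − 2·4
1 = −2·22 + 5·9
1 = 5·75 − 17·22
1 = −17·322 + 73·75
1 = 73·1363 − 309·322
1 = −309·4411 + 1000·1363
1 = 1000·10185 − 2309·4411
1 = −2309·218296 + 49489·10185
1 = 49489·228481 − 51798·218296
1 = −51798·2274625 + 515671·228481
1 = 515671·16150856 − 3661495·2274625
Hence 2274625⁻¹ ≡ -3661495 ≡ 12489361 (mod 16150856).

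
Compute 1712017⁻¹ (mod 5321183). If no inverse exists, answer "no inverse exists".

Extended Euclidean algorithm:
5321183 = 3·1712017 + 185132
1712017 = 9·185132 + 45829
185132 = 4·45829 + 1816
45829 = 25·1816 + 429
1816 = 4·429 + 100
429 = 4·100 + 29
100 = 3·29 + 13
29 = 2·13 + 3
13 = 4·3 + 1
3 = 3·1 + 0
Since gcd(1712017, 5321183) = 1, back-substitute to write 1 as a combination:
1 = 13 − 4·3
1 = −4·29 + 9·13
1 = 9·100 − 31·29
1 = −31·429 + 133·100
1 = 133·1816 − 563·429
1 = −563·45829 + 14208·1816
1 = 14208·185132 − 57395·45829
1 = −57395·1712017 + 530763·185132
1 = 530763·5321183 − 1649684·1712017
So 1712017·(-1649684) ≡ 1 (mod 5321183), and -1649684 ≡ 3671499 (mod 5321183).

3671499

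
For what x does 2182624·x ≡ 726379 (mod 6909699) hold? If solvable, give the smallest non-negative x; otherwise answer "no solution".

First find gcd(2182624, 6909699):
6909699 = 3×2182624 + 361827
2182624 = 6×361827 + 11662
361827 = 31×11662 + 305
11662 = 38×305 + 72
305 = 4×72 + 17
72 = 4×17 + 4
17 = 4×4 + 1
4 = 4×1 + 0
gcd = 1, so a unique solution mod 6909699 exists.
Back-substitute for the Bézout coefficients:
1 = 17 − 4·4
1 = −4·72 + 17·17
1 = 17·305 − 72·72
1 = −72·11662 + 2753·305
1 = 2753·361827 − 85415·11662
1 = −85415·2182624 + 515243·361827
1 = 515243·6909699 − 1631144·2182624
So 2182624·(-1631144) ≡ 1 (mod 6909699), giving 2182624⁻¹ ≡ 5278555.
x ≡ 2182624⁻¹·726379 ≡ 5278555·726379 ≡ 4978750 (mod 6909699).

4978750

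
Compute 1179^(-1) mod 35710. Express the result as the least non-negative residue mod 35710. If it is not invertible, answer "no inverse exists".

14599

Extended Euclidean algorithm:
35710 = 30*1179 + 340
1179 = 3*340 + 159
340 = 2*159 + 22
159 = 7*22 + 5
22 = 4*5 + 2
5 = 2*2 + 1
2 = 2*1 + 0
The gcd is 1. Working backward:
1 = 5 − 2·2
1 = −2·22 + 9·5
1 = 9·159 − 65·22
1 = −65·340 + 139·159
1 = 139·1179 − 482·340
1 = −482·35710 + 14599·1179
So 1179·14599 ≡ 1 (mod 35710).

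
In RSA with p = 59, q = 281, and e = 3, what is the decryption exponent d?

10827

φ(n) = (p−1)(q−1) = 58·280 = 16240.
Need d with 3·d ≡ 1 (mod 16240). Apply the extended Euclidean algorithm:
16240 = 5413×3 + 1
3 = 3×1 + 0
Back-substitute:
1 = 16240 − 5413·3
So 3·(-5413) ≡ 1 (mod 16240), hence d ≡ -5413 ≡ 10827 (mod 16240).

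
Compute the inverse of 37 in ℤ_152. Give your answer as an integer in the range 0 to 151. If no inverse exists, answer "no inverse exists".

37

Apply the Euclidean algorithm to 152 and 37:
152 = 4×37 + 4
37 = 9×4 + 1
4 = 4×1 + 0
gcd = 1, so the inverse exists. Back-substitute:
1 = 37 − 9·4
1 = −9·152 + 37·37
So 37·37 ≡ 1 (mod 152).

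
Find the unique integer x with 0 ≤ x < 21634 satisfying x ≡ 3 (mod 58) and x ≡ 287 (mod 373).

Write x = 3 + 58·k. Then 58·k ≡ 287 − 3 ≡ 284 (mod 373).
Need 58⁻¹ mod 373. Extended Euclid on (373, 58):
373 = 6×58 + 25
58 = 2×25 + 8
25 = 3×8 + 1
8 = 8×1 + 0
Back-substitute:
1 = 25 − 3·8
1 = −3·58 + 7·25
1 = 7·373 − 45·58
58⁻¹ ≡ 328 (mod 373), so k ≡ 328·284 ≡ 275 (mod 373).
x = 3 + 58·275 = 15953.

15953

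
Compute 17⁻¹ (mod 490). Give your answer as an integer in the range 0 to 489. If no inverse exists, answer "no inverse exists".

173

Apply the Euclidean algorithm to 490 and 17:
490 = 28·17 + 14
17 = 1·14 + 3
14 = 4·3 + 2
3 = 1·2 + 1
2 = 2·1 + 0
The gcd is 1. Working backward:
1 = 3 − 2
1 = −14 + 5·3
1 = 5·17 − 6·14
1 = −6·490 + 173·17
So 17·173 ≡ 1 (mod 490).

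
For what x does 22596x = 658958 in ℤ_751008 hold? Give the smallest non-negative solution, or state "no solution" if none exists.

no solution

gcd(22596, 751008):
751008 = 33*22596 + 5340
22596 = 4*5340 + 1236
5340 = 4*1236 + 396
1236 = 3*396 + 48
396 = 8*48 + 12
48 = 4*12 + 0
gcd = 12, but 12 ∤ 658958, so the congruence has no solution.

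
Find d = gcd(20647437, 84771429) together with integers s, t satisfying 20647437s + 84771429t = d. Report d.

3

Apply Euclid's algorithm to 84771429 and 20647437:
84771429 = 4·20647437 + 2181681
20647437 = 9·2181681 + 1012308
2181681 = 2·1012308 + 157065
1012308 = 6·157065 + 69918
157065 = 2·69918 + 17229
69918 = 4·17229 + 1002
17229 = 17·1002 + 195
1002 = 5·195 + 27
195 = 7·27 + 6
27 = 4·6 + 3
6 = 2·3 + 0
gcd(20647437, 84771429) = 3.
Working backward:
3 = 27 − 4·6
3 = −4·195 + 29·27
3 = 29·1002 − 149·195
3 = −149·17229 + 2562·1002
3 = 2562·69918 − 10397·17229
3 = −10397·157065 + 23356·69918
3 = 23356·1012308 − 150533·157065
3 = −150533·2181681 + 324422·1012308
3 = 324422·20647437 − 3070331·2181681
3 = −3070331·84771429 + 12605746·20647437
So 3 = (-3070331)·84771429 + (12605746)·20647437.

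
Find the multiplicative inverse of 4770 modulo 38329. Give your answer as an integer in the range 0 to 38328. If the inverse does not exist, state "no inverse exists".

29257

gcd(38329, 4770) by repeated division:
38329 = 8·4770 + 169
4770 = 28·169 + 38
169 = 4·38 + 17
38 = 2·17 + 4
17 = 4·4 + 1
4 = 4·1 + 0
gcd = 1, so the inverse exists. Back-substitute:
1 = 17 − 4·4
1 = −4·38 + 9·17
1 = 9·169 − 40·38
1 = −40·4770 + 1129·169
1 = 1129·38329 − 9072·4770
Hence 4770⁻¹ ≡ -9072 ≡ 29257 (mod 38329).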